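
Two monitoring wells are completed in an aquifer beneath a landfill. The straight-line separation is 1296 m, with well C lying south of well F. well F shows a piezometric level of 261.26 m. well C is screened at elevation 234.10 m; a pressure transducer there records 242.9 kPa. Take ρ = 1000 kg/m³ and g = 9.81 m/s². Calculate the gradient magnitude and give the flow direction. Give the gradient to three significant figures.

Total head at well F: h = 261.26 m (water level in the piezometer is the total head).
Pressure head at well C: ψ = P/(ρg) = 242.9×1000 / (1000 × 9.81) = 24.76 m.
Total head at well C: h = z + ψ = 234.10 + 24.76 = 258.86 m.
Head difference: h(well F) − h(well C) = 261.26 − 258.86 = 2.40 m.
Hydraulic gradient: i = |Δh| / L = 2.40 / 1296 = 0.00185.
Flow is from higher to lower head: from well F toward well C, i.e. toward the south.

i ≈ 0.00185; groundwater flows toward the south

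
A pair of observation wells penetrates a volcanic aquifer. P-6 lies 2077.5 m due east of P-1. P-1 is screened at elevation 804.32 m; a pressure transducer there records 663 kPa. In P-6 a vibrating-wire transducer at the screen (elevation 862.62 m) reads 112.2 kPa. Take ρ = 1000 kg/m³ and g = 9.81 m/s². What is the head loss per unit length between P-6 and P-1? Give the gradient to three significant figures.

Pressure head at P-1: ψ = P/(ρg) = 663×1000 / (1000 × 9.81) = 67.58 m.
Total head at P-1: h = z + ψ = 804.32 + 67.58 = 871.90 m.
Pressure head at P-6: ψ = P/(ρg) = 112.2×1000 / (1000 × 9.81) = 11.44 m.
Total head at P-6: h = z + ψ = 862.62 + 11.44 = 874.06 m.
Head difference: h(P-1) − h(P-6) = 871.90 − 874.06 = -2.16 m.
Hydraulic gradient: i = |Δh| / L = 2.16 / 2077.5 = 0.00104.

i ≈ 0.00104 m/m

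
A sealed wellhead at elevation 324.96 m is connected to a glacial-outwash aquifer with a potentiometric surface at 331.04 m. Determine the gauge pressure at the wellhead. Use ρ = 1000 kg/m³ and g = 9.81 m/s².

Head above the cap: Δh = 331.04 − 324.96 = 6.08 m.
P = ρgΔh = 1000 × 9.81 × 6.08 = 59645 Pa ≈ 59.6 kPa.

P ≈ 59.6 kPa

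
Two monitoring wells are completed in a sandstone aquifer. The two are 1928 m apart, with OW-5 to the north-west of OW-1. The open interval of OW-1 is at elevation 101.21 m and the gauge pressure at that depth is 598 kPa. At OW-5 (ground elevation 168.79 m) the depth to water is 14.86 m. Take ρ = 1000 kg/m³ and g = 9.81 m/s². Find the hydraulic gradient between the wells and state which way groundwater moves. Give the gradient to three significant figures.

Pressure head at OW-1: ψ = P/(ρg) = 598×1000 / (1000 × 9.81) = 60.96 m.
Total head at OW-1: h = z + ψ = 101.21 + 60.96 = 162.17 m.
Total head at OW-5: h = 168.79 − 14.86 = 153.93 m.
Head difference: h(OW-1) − h(OW-5) = 162.17 − 153.93 = 8.24 m.
Hydraulic gradient: i = |Δh| / L = 8.24 / 1928 = 0.00427.
Flow is from higher to lower head: from OW-1 toward OW-5, i.e. toward the north-west.

i ≈ 0.00427; groundwater flows toward the north-west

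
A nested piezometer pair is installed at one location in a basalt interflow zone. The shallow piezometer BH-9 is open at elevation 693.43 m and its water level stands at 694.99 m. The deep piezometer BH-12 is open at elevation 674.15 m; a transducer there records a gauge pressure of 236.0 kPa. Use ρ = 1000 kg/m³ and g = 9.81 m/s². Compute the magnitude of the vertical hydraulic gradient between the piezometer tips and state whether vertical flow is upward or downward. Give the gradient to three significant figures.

|i_v| ≈ 0.167; vertical flow is upward

Total head at BH-9: h = 694.99 m (water level in the standpipe).
Pressure head at BH-12: ψ = P/(ρg) = 236.0×1000 / (1000 × 9.81) = 24.06 m.
Total head at BH-12: h = z + ψ = 674.15 + 24.06 = 698.21 m.
Δh = h(BH-9) − h(BH-12) = 694.99 − 698.21 = -3.22 m.
Vertical separation Δz = 693.43 − 674.15 = 19.28 m.
|i_v| = |Δh| / Δz = 3.22 / 19.28 = 0.167.
Head is higher in the deep piezometer, so vertical flow is upward (discharge condition).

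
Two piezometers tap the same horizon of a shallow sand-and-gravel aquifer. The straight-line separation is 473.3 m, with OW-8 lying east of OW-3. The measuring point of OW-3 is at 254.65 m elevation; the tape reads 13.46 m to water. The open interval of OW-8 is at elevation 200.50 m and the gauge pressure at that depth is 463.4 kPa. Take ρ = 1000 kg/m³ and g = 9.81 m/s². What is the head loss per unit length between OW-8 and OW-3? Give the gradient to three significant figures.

i ≈ 0.0138 m/m

Total head at OW-3: h = 254.65 − 13.46 = 241.19 m.
Pressure head at OW-8: ψ = P/(ρg) = 463.4×1000 / (1000 × 9.81) = 47.24 m.
Total head at OW-8: h = z + ψ = 200.50 + 47.24 = 247.74 m.
Head difference: h(OW-3) − h(OW-8) = 241.19 − 247.74 = -6.55 m.
Hydraulic gradient: i = |Δh| / L = 6.55 / 473.3 = 0.0138.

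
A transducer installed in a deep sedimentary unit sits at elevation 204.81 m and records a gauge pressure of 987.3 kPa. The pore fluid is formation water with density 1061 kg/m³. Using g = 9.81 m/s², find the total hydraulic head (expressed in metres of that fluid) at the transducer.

ψ = P/(ρg) = 987.3×1000 / (1061 × 9.81) = 94.86 m.
h = z + ψ = 204.81 + 94.86 = 299.67 m.

h ≈ 299.67 m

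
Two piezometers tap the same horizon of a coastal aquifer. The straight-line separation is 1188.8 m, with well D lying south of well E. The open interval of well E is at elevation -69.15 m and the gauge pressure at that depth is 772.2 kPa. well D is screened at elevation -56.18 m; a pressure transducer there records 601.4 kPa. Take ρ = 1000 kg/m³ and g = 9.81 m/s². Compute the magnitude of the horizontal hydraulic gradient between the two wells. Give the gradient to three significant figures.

i ≈ 0.00374

Pressure head at well E: ψ = P/(ρg) = 772.2×1000 / (1000 × 9.81) = 78.72 m.
Total head at well E: h = z + ψ = -69.15 + 78.72 = 9.57 m.
Pressure head at well D: ψ = P/(ρg) = 601.4×1000 / (1000 × 9.81) = 61.30 m.
Total head at well D: h = z + ψ = -56.18 + 61.30 = 5.12 m.
Head difference: h(well E) − h(well D) = 9.57 − 5.12 = 4.45 m.
Hydraulic gradient: i = |Δh| / L = 4.45 / 1188.8 = 0.00374.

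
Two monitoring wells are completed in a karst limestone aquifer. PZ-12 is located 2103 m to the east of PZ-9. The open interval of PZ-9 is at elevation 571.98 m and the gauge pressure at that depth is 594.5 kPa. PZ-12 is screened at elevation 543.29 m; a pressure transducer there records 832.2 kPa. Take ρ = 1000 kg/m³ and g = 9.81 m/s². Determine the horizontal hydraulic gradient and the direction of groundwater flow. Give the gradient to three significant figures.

i ≈ 0.00212; groundwater flows toward the east

Pressure head at PZ-9: ψ = P/(ρg) = 594.5×1000 / (1000 × 9.81) = 60.60 m.
Total head at PZ-9: h = z + ψ = 571.98 + 60.60 = 632.58 m.
Pressure head at PZ-12: ψ = P/(ρg) = 832.2×1000 / (1000 × 9.81) = 84.83 m.
Total head at PZ-12: h = z + ψ = 543.29 + 84.83 = 628.12 m.
Head difference: h(PZ-9) − h(PZ-12) = 632.58 − 628.12 = 4.46 m.
Hydraulic gradient: i = |Δh| / L = 4.46 / 2103 = 0.00212.
Flow is from higher to lower head: from PZ-9 toward PZ-12, i.e. toward the east.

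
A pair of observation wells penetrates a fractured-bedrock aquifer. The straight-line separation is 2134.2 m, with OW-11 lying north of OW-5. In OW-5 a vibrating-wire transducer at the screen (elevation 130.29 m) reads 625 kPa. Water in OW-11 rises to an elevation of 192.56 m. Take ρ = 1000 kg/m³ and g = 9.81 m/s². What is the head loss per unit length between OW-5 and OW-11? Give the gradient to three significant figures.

i ≈ 0.000675 m/m

Pressure head at OW-5: ψ = P/(ρg) = 625×1000 / (1000 × 9.81) = 63.71 m.
Total head at OW-5: h = z + ψ = 130.29 + 63.71 = 194.00 m.
Total head at OW-11: h = 192.56 m (water level in the piezometer is the total head).
Head difference: h(OW-5) − h(OW-11) = 194.00 − 192.56 = 1.44 m.
Hydraulic gradient: i = |Δh| / L = 1.44 / 2134.2 = 0.000675.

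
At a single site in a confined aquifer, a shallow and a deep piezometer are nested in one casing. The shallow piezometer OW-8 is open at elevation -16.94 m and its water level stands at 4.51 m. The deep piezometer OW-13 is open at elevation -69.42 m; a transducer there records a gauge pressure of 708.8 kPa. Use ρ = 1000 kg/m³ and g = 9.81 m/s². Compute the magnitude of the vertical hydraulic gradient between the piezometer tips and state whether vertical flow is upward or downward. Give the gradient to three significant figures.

|i_v| ≈ 0.0320; vertical flow is downward

Total head at OW-8: h = 4.51 m (water level in the standpipe).
Pressure head at OW-13: ψ = P/(ρg) = 708.8×1000 / (1000 × 9.81) = 72.25 m.
Total head at OW-13: h = z + ψ = -69.42 + 72.25 = 2.83 m.
Δh = h(OW-8) − h(OW-13) = 4.51 − 2.83 = 1.68 m.
Vertical separation Δz = -16.94 − (-69.42) = 52.48 m.
|i_v| = |Δh| / Δz = 1.68 / 52.48 = 0.0320.
Head is higher in the shallow piezometer, so vertical flow is downward (recharge condition).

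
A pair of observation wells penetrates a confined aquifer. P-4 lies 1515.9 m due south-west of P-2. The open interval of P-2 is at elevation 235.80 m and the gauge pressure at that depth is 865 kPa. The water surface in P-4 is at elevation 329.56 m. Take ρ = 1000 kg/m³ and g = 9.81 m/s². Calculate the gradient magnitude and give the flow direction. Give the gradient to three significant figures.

Pressure head at P-2: ψ = P/(ρg) = 865×1000 / (1000 × 9.81) = 88.18 m.
Total head at P-2: h = z + ψ = 235.80 + 88.18 = 323.98 m.
Total head at P-4: h = 329.56 m (water level in the piezometer is the total head).
Head difference: h(P-2) − h(P-4) = 323.98 − 329.56 = -5.58 m.
Hydraulic gradient: i = |Δh| / L = 5.58 / 1515.9 = 0.00368.
Flow is from higher to lower head: from P-4 toward P-2, i.e. toward the north-east.

i ≈ 0.00368; groundwater flows toward the north-east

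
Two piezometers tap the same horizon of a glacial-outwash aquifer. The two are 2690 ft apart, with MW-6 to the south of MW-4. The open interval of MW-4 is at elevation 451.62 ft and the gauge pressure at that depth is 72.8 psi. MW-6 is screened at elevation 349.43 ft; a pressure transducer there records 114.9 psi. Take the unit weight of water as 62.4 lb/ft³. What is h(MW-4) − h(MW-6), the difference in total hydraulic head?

Pressure head at MW-4: ψ = 144·P/γ = 144 × 72.8 / 62.4 = 168.00 ft.
Total head at MW-4: h = z + ψ = 451.62 + 168.00 = 619.62 ft.
Pressure head at MW-6: ψ = 144·P/γ = 144 × 114.9 / 62.4 = 265.15 ft.
Total head at MW-6: h = z + ψ = 349.43 + 265.15 = 614.58 ft.
Head difference: h(MW-4) − h(MW-6) = 619.62 − 614.58 = 5.04 ft.

Δh ≈ 5.04 ft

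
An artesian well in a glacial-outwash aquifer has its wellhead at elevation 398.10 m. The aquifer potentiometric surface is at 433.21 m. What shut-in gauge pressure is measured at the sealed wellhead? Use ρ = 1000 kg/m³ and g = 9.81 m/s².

P ≈ 344 kPa

Head above the cap: Δh = 433.21 − 398.10 = 35.11 m.
P = ρgΔh = 1000 × 9.81 × 35.11 = 344429 Pa ≈ 344 kPa.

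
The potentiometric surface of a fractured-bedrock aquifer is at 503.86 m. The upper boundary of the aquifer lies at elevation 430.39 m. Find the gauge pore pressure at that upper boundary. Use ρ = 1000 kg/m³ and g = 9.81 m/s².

Pressure head at the aquifer top: ψ = h − z = 503.86 − 430.39 = 73.47 m.
P = ρgψ = 1000 × 9.81 × 73.47 = 720741 Pa ≈ 721 kPa.

P ≈ 721 kPa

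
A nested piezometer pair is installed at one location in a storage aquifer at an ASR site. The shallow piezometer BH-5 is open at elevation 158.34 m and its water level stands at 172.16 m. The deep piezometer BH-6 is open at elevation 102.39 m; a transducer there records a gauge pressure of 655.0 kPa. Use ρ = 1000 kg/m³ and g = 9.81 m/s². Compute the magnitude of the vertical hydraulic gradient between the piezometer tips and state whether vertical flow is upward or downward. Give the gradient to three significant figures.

Total head at BH-5: h = 172.16 m (water level in the standpipe).
Pressure head at BH-6: ψ = P/(ρg) = 655.0×1000 / (1000 × 9.81) = 66.77 m.
Total head at BH-6: h = z + ψ = 102.39 + 66.77 = 169.16 m.
Δh = h(BH-5) − h(BH-6) = 172.16 − 169.16 = 3.00 m.
Vertical separation Δz = 158.34 − 102.39 = 55.95 m.
|i_v| = |Δh| / Δz = 3.00 / 55.95 = 0.0536.
Head is higher in the shallow piezometer, so vertical flow is downward (recharge condition).

|i_v| ≈ 0.0536; vertical flow is downward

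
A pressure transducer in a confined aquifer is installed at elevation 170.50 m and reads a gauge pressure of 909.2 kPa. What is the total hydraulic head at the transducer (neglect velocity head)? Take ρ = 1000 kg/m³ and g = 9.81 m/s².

ψ = P/(ρg) = 909.2×1000 / (1000 × 9.81) = 92.68 m.
h = z + ψ = 170.50 + 92.68 = 263.18 m.

h ≈ 263.18 m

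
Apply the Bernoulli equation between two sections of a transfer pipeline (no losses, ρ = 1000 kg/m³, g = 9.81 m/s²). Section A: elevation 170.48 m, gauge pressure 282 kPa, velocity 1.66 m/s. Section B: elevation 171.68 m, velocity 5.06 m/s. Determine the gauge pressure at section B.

P₂ ≈ 259 kPa

Pressure head at A: ψ₁ = P₁/(ρg) = 282×1000 / (1000 × 9.81) = 28.75 m.
Velocity heads: v₁²/2g = 1.66²/19.62 = 0.140 m; v₂²/2g = 5.06²/19.62 = 1.305 m.
Total head H = z₁ + ψ₁ + v₁²/2g = 170.48 + 28.75 + 0.140 = 199.37 m.
ψ₂ = H − z₂ − v₂²/2g = 199.37 − 171.68 − 1.305 = 26.38 m.
P₂ = ρgψ₂ = 1000 × 9.81 × 26.38 ≈ 259 kPa.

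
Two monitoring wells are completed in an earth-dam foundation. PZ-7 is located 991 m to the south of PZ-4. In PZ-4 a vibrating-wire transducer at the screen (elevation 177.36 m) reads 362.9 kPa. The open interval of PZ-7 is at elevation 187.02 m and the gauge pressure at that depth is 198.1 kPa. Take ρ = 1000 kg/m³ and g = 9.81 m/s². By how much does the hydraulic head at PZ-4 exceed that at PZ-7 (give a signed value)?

Δh ≈ 7.14 m

Pressure head at PZ-4: ψ = P/(ρg) = 362.9×1000 / (1000 × 9.81) = 36.99 m.
Total head at PZ-4: h = z + ψ = 177.36 + 36.99 = 214.35 m.
Pressure head at PZ-7: ψ = P/(ρg) = 198.1×1000 / (1000 × 9.81) = 20.19 m.
Total head at PZ-7: h = z + ψ = 187.02 + 20.19 = 207.21 m.
Head difference: h(PZ-4) − h(PZ-7) = 214.35 − 207.21 = 7.14 m.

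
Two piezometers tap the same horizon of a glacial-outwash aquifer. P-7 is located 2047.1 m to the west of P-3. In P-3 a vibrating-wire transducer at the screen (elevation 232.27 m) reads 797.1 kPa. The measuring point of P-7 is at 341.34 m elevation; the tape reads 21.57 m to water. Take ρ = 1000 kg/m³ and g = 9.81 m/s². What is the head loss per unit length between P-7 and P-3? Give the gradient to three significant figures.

Pressure head at P-3: ψ = P/(ρg) = 797.1×1000 / (1000 × 9.81) = 81.25 m.
Total head at P-3: h = z + ψ = 232.27 + 81.25 = 313.52 m.
Total head at P-7: h = 341.34 − 21.57 = 319.77 m.
Head difference: h(P-3) − h(P-7) = 313.52 − 319.77 = -6.25 m.
Hydraulic gradient: i = |Δh| / L = 6.25 / 2047.1 = 0.00305.

i ≈ 0.00305 m/m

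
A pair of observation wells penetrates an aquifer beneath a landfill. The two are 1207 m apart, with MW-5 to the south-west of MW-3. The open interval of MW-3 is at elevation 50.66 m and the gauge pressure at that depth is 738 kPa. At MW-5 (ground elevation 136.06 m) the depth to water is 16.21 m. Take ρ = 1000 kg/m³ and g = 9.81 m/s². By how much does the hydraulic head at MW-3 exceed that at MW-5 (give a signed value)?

Pressure head at MW-3: ψ = P/(ρg) = 738×1000 / (1000 × 9.81) = 75.23 m.
Total head at MW-3: h = z + ψ = 50.66 + 75.23 = 125.89 m.
Total head at MW-5: h = 136.06 − 16.21 = 119.85 m.
Head difference: h(MW-3) − h(MW-5) = 125.89 − 119.85 = 6.04 m.

Δh ≈ 6.04 m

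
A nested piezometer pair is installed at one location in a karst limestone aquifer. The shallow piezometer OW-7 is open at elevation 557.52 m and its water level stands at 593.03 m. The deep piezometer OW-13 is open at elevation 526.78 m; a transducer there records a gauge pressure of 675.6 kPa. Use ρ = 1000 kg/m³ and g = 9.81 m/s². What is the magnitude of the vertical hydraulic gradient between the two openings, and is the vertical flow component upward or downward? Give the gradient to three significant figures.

|i_v| ≈ 0.0852; vertical flow is upward

Total head at OW-7: h = 593.03 m (water level in the standpipe).
Pressure head at OW-13: ψ = P/(ρg) = 675.6×1000 / (1000 × 9.81) = 68.87 m.
Total head at OW-13: h = z + ψ = 526.78 + 68.87 = 595.65 m.
Δh = h(OW-7) − h(OW-13) = 593.03 − 595.65 = -2.62 m.
Vertical separation Δz = 557.52 − 526.78 = 30.74 m.
|i_v| = |Δh| / Δz = 2.62 / 30.74 = 0.0852.
Head is higher in the deep piezometer, so vertical flow is upward (discharge condition).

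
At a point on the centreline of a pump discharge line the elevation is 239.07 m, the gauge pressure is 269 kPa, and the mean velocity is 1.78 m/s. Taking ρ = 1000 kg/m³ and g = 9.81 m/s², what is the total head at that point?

h ≈ 266.65 m

Pressure head ψ = P/(ρg) = 269×1000 / (1000 × 9.81) = 27.42 m.
Velocity head = v²/(2g) = 1.78² / (2 × 9.81) = 0.161 m.
h = z + ψ + v²/(2g) = 239.07 + 27.42 + 0.161 = 266.65 m.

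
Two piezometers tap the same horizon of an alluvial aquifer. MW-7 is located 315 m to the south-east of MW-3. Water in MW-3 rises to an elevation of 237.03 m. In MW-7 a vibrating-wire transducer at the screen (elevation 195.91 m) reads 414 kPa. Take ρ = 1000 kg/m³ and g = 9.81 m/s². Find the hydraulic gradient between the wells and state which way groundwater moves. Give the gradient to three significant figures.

Total head at MW-3: h = 237.03 m (water level in the piezometer is the total head).
Pressure head at MW-7: ψ = P/(ρg) = 414×1000 / (1000 × 9.81) = 42.20 m.
Total head at MW-7: h = z + ψ = 195.91 + 42.20 = 238.11 m.
Head difference: h(MW-3) − h(MW-7) = 237.03 − 238.11 = -1.08 m.
Hydraulic gradient: i = |Δh| / L = 1.08 / 315 = 0.00343.
Flow is from higher to lower head: from MW-7 toward MW-3, i.e. toward the north-west.

i ≈ 0.00343; groundwater flows toward the north-west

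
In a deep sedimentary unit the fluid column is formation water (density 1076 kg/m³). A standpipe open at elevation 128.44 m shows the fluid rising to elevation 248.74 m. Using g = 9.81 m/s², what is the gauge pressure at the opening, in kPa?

Pressure head ψ = h − z = 248.74 − 128.44 = 120.30 m.
P = ρgψ = 1076 × 9.81 × 120.30 = 1269834 Pa ≈ 1270 kPa.

P ≈ 1270 kPa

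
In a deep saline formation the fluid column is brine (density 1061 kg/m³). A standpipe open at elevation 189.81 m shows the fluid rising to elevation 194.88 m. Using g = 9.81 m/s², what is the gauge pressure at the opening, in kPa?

Pressure head ψ = h − z = 194.88 − 189.81 = 5.07 m.
P = ρgψ = 1061 × 9.81 × 5.07 = 52771 Pa ≈ 52.8 kPa.

P ≈ 52.8 kPa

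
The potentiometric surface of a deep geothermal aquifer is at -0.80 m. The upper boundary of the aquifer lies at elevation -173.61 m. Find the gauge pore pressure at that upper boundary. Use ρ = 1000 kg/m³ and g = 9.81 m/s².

Pressure head at the aquifer top: ψ = h − z = -0.80 − (-173.61) = 172.81 m.
P = ρgψ = 1000 × 9.81 × 172.81 = 1695266 Pa ≈ 1700 kPa.

P ≈ 1700 kPa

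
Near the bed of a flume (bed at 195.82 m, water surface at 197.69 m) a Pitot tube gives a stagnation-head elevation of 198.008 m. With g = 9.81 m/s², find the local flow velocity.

v ≈ 2.50 m/s

Near the bed, under hydrostatic conditions, the piezometric head (z + ψ) equals the free-surface elevation, 197.69 m.
Velocity head = total − piezometric = 198.008 − 197.69 = 0.318 m.
v = √(2g·h_v) = √(2 × 9.81 × 0.318) = 2.50 m/s.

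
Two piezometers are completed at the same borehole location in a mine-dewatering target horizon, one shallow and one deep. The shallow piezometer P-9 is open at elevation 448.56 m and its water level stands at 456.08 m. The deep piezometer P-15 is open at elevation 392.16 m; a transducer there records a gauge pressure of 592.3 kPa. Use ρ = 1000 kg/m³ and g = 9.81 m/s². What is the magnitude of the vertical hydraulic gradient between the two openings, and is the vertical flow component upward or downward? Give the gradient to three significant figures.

|i_v| ≈ 0.0628; vertical flow is downward

Total head at P-9: h = 456.08 m (water level in the standpipe).
Pressure head at P-15: ψ = P/(ρg) = 592.3×1000 / (1000 × 9.81) = 60.38 m.
Total head at P-15: h = z + ψ = 392.16 + 60.38 = 452.54 m.
Δh = h(P-9) − h(P-15) = 456.08 − 452.54 = 3.54 m.
Vertical separation Δz = 448.56 − 392.16 = 56.40 m.
|i_v| = |Δh| / Δz = 3.54 / 56.40 = 0.0628.
Head is higher in the shallow piezometer, so vertical flow is downward (recharge condition).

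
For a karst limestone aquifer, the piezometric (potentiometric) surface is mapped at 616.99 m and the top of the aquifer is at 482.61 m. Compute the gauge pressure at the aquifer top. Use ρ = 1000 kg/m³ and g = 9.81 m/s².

P ≈ 1320 kPa

Pressure head at the aquifer top: ψ = h − z = 616.99 − 482.61 = 134.38 m.
P = ρgψ = 1000 × 9.81 × 134.38 = 1318268 Pa ≈ 1320 kPa.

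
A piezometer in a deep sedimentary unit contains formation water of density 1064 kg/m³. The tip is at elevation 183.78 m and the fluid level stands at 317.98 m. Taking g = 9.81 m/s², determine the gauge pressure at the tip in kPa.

Pressure head ψ = h − z = 317.98 − 183.78 = 134.20 m.
P = ρgψ = 1064 × 9.81 × 134.20 = 1400758 Pa ≈ 1400 kPa.

P ≈ 1400 kPa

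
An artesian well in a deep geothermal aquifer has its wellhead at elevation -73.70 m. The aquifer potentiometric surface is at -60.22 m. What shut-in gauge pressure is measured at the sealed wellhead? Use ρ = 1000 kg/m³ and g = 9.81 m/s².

P ≈ 132 kPa

Head above the cap: Δh = -60.22 − (-73.70) = 13.48 m.
P = ρgΔh = 1000 × 9.81 × 13.48 = 132239 Pa ≈ 132 kPa.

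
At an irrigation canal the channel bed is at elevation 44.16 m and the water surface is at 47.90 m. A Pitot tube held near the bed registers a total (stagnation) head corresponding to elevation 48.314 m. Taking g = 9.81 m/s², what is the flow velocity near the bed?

Near the bed, under hydrostatic conditions, the piezometric head (z + ψ) equals the free-surface elevation, 47.90 m.
Velocity head = total − piezometric = 48.314 − 47.90 = 0.414 m.
v = √(2g·h_v) = √(2 × 9.81 × 0.414) = 2.85 m/s.

v ≈ 2.85 m/s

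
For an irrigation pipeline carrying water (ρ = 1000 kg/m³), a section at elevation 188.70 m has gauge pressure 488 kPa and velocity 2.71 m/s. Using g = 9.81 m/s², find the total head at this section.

Pressure head ψ = P/(ρg) = 488×1000 / (1000 × 9.81) = 49.75 m.
Velocity head = v²/(2g) = 2.71² / (2 × 9.81) = 0.374 m.
h = z + ψ + v²/(2g) = 188.70 + 49.75 + 0.374 = 238.82 m.

h ≈ 238.82 m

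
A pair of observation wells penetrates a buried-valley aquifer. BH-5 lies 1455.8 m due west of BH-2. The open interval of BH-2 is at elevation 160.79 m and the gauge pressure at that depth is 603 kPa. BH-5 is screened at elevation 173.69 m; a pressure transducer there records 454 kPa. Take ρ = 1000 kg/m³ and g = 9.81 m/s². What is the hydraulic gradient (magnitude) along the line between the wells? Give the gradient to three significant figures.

Pressure head at BH-2: ψ = P/(ρg) = 603×1000 / (1000 × 9.81) = 61.47 m.
Total head at BH-2: h = z + ψ = 160.79 + 61.47 = 222.26 m.
Pressure head at BH-5: ψ = P/(ρg) = 454×1000 / (1000 × 9.81) = 46.28 m.
Total head at BH-5: h = z + ψ = 173.69 + 46.28 = 219.97 m.
Head difference: h(BH-2) − h(BH-5) = 222.26 − 219.97 = 2.29 m.
Hydraulic gradient: i = |Δh| / L = 2.29 / 1455.8 = 0.00157.

i ≈ 0.00157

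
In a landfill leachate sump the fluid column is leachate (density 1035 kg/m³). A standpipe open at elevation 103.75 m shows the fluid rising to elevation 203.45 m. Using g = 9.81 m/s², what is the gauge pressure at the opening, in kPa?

P ≈ 1010 kPa

Pressure head ψ = h − z = 203.45 − 103.75 = 99.70 m.
P = ρgψ = 1035 × 9.81 × 99.70 = 1012289 Pa ≈ 1010 kPa.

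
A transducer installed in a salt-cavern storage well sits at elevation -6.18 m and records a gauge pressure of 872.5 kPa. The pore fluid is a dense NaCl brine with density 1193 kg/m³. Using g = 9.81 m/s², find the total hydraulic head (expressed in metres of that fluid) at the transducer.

ψ = P/(ρg) = 872.5×1000 / (1193 × 9.81) = 74.55 m.
h = z + ψ = -6.18 + 74.55 = 68.37 m.

h ≈ 68.37 m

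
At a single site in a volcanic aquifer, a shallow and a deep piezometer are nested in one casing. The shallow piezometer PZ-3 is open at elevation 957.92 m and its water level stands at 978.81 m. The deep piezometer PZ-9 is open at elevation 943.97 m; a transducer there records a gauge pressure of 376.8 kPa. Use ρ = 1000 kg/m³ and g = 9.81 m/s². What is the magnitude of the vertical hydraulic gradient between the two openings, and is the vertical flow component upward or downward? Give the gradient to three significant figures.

|i_v| ≈ 0.256; vertical flow is upward

Total head at PZ-3: h = 978.81 m (water level in the standpipe).
Pressure head at PZ-9: ψ = P/(ρg) = 376.8×1000 / (1000 × 9.81) = 38.41 m.
Total head at PZ-9: h = z + ψ = 943.97 + 38.41 = 982.38 m.
Δh = h(PZ-3) − h(PZ-9) = 978.81 − 982.38 = -3.57 m.
Vertical separation Δz = 957.92 − 943.97 = 13.95 m.
|i_v| = |Δh| / Δz = 3.57 / 13.95 = 0.256.
Head is higher in the deep piezometer, so vertical flow is upward (discharge condition).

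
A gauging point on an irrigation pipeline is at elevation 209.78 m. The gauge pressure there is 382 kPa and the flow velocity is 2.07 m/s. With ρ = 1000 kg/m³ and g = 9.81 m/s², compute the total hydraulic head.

h ≈ 248.94 m

Pressure head ψ = P/(ρg) = 382×1000 / (1000 × 9.81) = 38.94 m.
Velocity head = v²/(2g) = 2.07² / (2 × 9.81) = 0.218 m.
h = z + ψ + v²/(2g) = 209.78 + 38.94 + 0.218 = 248.94 m.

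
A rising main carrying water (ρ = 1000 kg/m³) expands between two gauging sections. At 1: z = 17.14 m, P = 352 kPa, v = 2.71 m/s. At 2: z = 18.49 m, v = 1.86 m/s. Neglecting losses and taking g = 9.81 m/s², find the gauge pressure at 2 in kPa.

Pressure head at 1: ψ₁ = P₁/(ρg) = 352×1000 / (1000 × 9.81) = 35.88 m.
Velocity heads: v₁²/2g = 2.71²/19.62 = 0.374 m; v₂²/2g = 1.86²/19.62 = 0.176 m.
Total head H = z₁ + ψ₁ + v₁²/2g = 17.14 + 35.88 + 0.374 = 53.39 m.
ψ₂ = H − z₂ − v₂²/2g = 53.39 − 18.49 − 0.176 = 34.72 m.
P₂ = ρgψ₂ = 1000 × 9.81 × 34.72 ≈ 341 kPa.

P₂ ≈ 341 kPa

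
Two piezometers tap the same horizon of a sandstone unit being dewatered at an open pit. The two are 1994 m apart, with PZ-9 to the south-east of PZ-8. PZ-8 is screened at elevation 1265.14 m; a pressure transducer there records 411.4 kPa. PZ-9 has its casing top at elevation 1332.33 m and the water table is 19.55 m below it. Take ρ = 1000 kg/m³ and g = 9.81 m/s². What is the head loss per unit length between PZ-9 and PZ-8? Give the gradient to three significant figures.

i ≈ 0.00286 m/m

Pressure head at PZ-8: ψ = P/(ρg) = 411.4×1000 / (1000 × 9.81) = 41.94 m.
Total head at PZ-8: h = z + ψ = 1265.14 + 41.94 = 1307.08 m.
Total head at PZ-9: h = 1332.33 − 19.55 = 1312.78 m.
Head difference: h(PZ-8) − h(PZ-9) = 1307.08 − 1312.78 = -5.70 m.
Hydraulic gradient: i = |Δh| / L = 5.70 / 1994 = 0.00286.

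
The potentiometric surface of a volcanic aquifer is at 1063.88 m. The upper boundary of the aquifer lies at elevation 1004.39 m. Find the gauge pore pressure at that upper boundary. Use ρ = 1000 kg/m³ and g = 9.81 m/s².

Pressure head at the aquifer top: ψ = h − z = 1063.88 − 1004.39 = 59.49 m.
P = ρgψ = 1000 × 9.81 × 59.49 = 583597 Pa ≈ 584 kPa.

P ≈ 584 kPa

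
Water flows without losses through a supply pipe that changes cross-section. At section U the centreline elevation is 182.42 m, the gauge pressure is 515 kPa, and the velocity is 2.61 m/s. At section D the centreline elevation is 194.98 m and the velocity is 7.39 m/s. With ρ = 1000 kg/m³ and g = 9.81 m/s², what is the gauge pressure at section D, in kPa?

Pressure head at U: ψ₁ = P₁/(ρg) = 515×1000 / (1000 × 9.81) = 52.50 m.
Velocity heads: v₁²/2g = 2.61²/19.62 = 0.347 m; v₂²/2g = 7.39²/19.62 = 2.783 m.
Total head H = z₁ + ψ₁ + v₁²/2g = 182.42 + 52.50 + 0.347 = 235.27 m.
ψ₂ = H − z₂ − v₂²/2g = 235.27 − 194.98 − 2.783 = 37.51 m.
P₂ = ρgψ₂ = 1000 × 9.81 × 37.51 ≈ 368 kPa.

P₂ ≈ 368 kPa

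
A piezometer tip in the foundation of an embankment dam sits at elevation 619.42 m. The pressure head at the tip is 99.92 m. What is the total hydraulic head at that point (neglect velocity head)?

h ≈ 719.34 m

h = z + ψ = 619.42 + 99.92 = 719.34 m.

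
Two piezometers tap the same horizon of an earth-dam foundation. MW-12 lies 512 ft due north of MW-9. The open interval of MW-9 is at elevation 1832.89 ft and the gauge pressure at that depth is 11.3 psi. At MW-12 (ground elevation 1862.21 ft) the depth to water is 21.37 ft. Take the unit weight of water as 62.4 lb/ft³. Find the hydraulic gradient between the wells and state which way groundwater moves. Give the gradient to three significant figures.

i ≈ 0.0354; groundwater flows toward the north

Pressure head at MW-9: ψ = 144·P/γ = 144 × 11.3 / 62.4 = 26.08 ft.
Total head at MW-9: h = z + ψ = 1832.89 + 26.08 = 1858.97 ft.
Total head at MW-12: h = 1862.21 − 21.37 = 1840.84 ft.
Head difference: h(MW-9) − h(MW-12) = 1858.97 − 1840.84 = 18.13 ft.
Hydraulic gradient: i = |Δh| / L = 18.13 / 512 = 0.0354.
Flow is from higher to lower head: from MW-9 toward MW-12, i.e. toward the north.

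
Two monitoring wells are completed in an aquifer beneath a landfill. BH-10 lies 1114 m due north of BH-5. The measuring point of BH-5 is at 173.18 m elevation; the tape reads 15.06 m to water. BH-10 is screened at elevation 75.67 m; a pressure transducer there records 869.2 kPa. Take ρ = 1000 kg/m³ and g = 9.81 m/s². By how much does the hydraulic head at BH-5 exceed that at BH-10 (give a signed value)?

Total head at BH-5: h = 173.18 − 15.06 = 158.12 m.
Pressure head at BH-10: ψ = P/(ρg) = 869.2×1000 / (1000 × 9.81) = 88.60 m.
Total head at BH-10: h = z + ψ = 75.67 + 88.60 = 164.27 m.
Head difference: h(BH-5) − h(BH-10) = 158.12 − 164.27 = -6.15 m.

Δh ≈ -6.15 m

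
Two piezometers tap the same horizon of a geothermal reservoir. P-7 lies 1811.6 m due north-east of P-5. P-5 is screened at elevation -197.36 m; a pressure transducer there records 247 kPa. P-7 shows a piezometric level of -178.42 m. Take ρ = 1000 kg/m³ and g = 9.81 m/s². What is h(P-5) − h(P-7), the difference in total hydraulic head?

Pressure head at P-5: ψ = P/(ρg) = 247×1000 / (1000 × 9.81) = 25.18 m.
Total head at P-5: h = z + ψ = -197.36 + 25.18 = -172.18 m.
Total head at P-7: h = -178.42 m (water level in the piezometer is the total head).
Head difference: h(P-5) − h(P-7) = -172.18 − (-178.42) = 6.24 m.

Δh ≈ 6.24 m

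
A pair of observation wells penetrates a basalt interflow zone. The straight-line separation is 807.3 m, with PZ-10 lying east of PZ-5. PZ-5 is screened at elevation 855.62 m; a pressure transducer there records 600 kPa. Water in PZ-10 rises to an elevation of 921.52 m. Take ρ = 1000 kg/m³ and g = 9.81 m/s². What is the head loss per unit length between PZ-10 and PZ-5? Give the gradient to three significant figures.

i ≈ 0.00587 m/m

Pressure head at PZ-5: ψ = P/(ρg) = 600×1000 / (1000 × 9.81) = 61.16 m.
Total head at PZ-5: h = z + ψ = 855.62 + 61.16 = 916.78 m.
Total head at PZ-10: h = 921.52 m (water level in the piezometer is the total head).
Head difference: h(PZ-5) − h(PZ-10) = 916.78 − 921.52 = -4.74 m.
Hydraulic gradient: i = |Δh| / L = 4.74 / 807.3 = 0.00587.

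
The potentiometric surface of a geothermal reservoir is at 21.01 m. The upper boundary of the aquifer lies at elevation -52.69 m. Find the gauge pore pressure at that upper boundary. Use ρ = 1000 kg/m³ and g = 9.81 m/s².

Pressure head at the aquifer top: ψ = h − z = 21.01 − (-52.69) = 73.70 m.
P = ρgψ = 1000 × 9.81 × 73.70 = 722997 Pa ≈ 723 kPa.

P ≈ 723 kPa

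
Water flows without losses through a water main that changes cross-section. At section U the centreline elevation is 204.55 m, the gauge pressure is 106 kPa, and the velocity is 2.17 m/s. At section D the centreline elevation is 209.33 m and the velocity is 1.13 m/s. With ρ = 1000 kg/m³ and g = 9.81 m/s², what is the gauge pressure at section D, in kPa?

P₂ ≈ 60.8 kPa

Pressure head at U: ψ₁ = P₁/(ρg) = 106×1000 / (1000 × 9.81) = 10.81 m.
Velocity heads: v₁²/2g = 2.17²/19.62 = 0.240 m; v₂²/2g = 1.13²/19.62 = 0.065 m.
Total head H = z₁ + ψ₁ + v₁²/2g = 204.55 + 10.81 + 0.240 = 215.60 m.
ψ₂ = H − z₂ − v₂²/2g = 215.60 − 209.33 − 0.065 = 6.20 m.
P₂ = ρgψ₂ = 1000 × 9.81 × 6.20 ≈ 60.8 kPa.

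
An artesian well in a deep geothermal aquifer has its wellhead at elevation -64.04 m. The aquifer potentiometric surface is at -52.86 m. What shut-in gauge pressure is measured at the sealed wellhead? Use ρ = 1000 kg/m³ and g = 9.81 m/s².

P ≈ 110 kPa

Head above the cap: Δh = -52.86 − (-64.04) = 11.18 m.
P = ρgΔh = 1000 × 9.81 × 11.18 = 109676 Pa ≈ 110 kPa.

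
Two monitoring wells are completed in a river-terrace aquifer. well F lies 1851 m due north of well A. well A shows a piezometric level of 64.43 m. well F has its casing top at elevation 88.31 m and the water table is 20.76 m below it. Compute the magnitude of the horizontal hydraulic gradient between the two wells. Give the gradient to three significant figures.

i ≈ 0.00169

Total head at well A: h = 64.43 m (water level in the piezometer is the total head).
Total head at well F: h = 88.31 − 20.76 = 67.55 m.
Head difference: h(well A) − h(well F) = 64.43 − 67.55 = -3.12 m.
Hydraulic gradient: i = |Δh| / L = 3.12 / 1851 = 0.00169.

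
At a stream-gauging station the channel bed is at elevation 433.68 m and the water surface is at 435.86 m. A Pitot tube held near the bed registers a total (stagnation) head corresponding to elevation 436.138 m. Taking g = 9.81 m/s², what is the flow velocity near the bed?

Near the bed, under hydrostatic conditions, the piezometric head (z + ψ) equals the free-surface elevation, 435.86 m.
Velocity head = total − piezometric = 436.138 − 435.86 = 0.278 m.
v = √(2g·h_v) = √(2 × 9.81 × 0.278) = 2.34 m/s.

v ≈ 2.34 m/s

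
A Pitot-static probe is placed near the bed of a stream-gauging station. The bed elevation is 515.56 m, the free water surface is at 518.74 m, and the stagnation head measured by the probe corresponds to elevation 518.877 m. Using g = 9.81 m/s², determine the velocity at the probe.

v ≈ 1.64 m/s

Near the bed, under hydrostatic conditions, the piezometric head (z + ψ) equals the free-surface elevation, 518.74 m.
Velocity head = total − piezometric = 518.877 − 518.74 = 0.137 m.
v = √(2g·h_v) = √(2 × 9.81 × 0.137) = 1.64 m/s.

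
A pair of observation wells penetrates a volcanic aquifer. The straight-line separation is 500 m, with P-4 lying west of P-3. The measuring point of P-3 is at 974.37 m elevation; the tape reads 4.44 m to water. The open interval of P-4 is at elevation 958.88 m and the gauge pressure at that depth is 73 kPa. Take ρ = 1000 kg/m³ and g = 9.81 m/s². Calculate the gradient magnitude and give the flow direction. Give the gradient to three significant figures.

Total head at P-3: h = 974.37 − 4.44 = 969.93 m.
Pressure head at P-4: ψ = P/(ρg) = 73×1000 / (1000 × 9.81) = 7.44 m.
Total head at P-4: h = z + ψ = 958.88 + 7.44 = 966.32 m.
Head difference: h(P-3) − h(P-4) = 969.93 − 966.32 = 3.61 m.
Hydraulic gradient: i = |Δh| / L = 3.61 / 500 = 0.00722.
Flow is from higher to lower head: from P-3 toward P-4, i.e. toward the west.

i ≈ 0.00722; groundwater flows toward the west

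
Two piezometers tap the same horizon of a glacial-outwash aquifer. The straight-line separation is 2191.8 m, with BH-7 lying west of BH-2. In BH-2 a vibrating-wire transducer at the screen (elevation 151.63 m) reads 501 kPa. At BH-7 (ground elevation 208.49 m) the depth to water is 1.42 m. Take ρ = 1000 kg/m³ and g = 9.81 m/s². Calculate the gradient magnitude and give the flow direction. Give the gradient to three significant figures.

Pressure head at BH-2: ψ = P/(ρg) = 501×1000 / (1000 × 9.81) = 51.07 m.
Total head at BH-2: h = z + ψ = 151.63 + 51.07 = 202.70 m.
Total head at BH-7: h = 208.49 − 1.42 = 207.07 m.
Head difference: h(BH-2) − h(BH-7) = 202.70 − 207.07 = -4.37 m.
Hydraulic gradient: i = |Δh| / L = 4.37 / 2191.8 = 0.00199.
Flow is from higher to lower head: from BH-7 toward BH-2, i.e. toward the east.

i ≈ 0.00199; groundwater flows toward the east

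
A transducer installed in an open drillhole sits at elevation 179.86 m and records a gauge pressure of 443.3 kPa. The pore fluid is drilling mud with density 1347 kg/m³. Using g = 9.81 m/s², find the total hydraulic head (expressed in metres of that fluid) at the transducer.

ψ = P/(ρg) = 443.3×1000 / (1347 × 9.81) = 33.55 m.
h = z + ψ = 179.86 + 33.55 = 213.41 m.

h ≈ 213.41 m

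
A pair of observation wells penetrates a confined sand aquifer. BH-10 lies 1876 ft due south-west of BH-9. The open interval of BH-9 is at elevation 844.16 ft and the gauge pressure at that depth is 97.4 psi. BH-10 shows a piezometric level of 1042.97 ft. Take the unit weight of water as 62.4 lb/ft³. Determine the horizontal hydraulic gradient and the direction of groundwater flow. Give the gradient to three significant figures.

Pressure head at BH-9: ψ = 144·P/γ = 144 × 97.4 / 62.4 = 224.77 ft.
Total head at BH-9: h = z + ψ = 844.16 + 224.77 = 1068.93 ft.
Total head at BH-10: h = 1042.97 ft (water level in the piezometer is the total head).
Head difference: h(BH-9) − h(BH-10) = 1068.93 − 1042.97 = 25.96 ft.
Hydraulic gradient: i = |Δh| / L = 25.96 / 1876 = 0.0138.
Flow is from higher to lower head: from BH-9 toward BH-10, i.e. toward the south-west.

i ≈ 0.0138; groundwater flows toward the south-west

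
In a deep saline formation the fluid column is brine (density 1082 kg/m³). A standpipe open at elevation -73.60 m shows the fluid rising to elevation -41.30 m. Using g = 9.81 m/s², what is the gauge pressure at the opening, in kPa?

P ≈ 343 kPa

Pressure head ψ = h − z = -41.30 − (-73.60) = 32.30 m.
P = ρgψ = 1082 × 9.81 × 32.30 = 342846 Pa ≈ 343 kPa.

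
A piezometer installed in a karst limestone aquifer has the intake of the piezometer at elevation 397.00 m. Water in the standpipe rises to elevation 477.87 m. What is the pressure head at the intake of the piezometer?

Total head h = 477.87 m (the water-surface elevation in the piezometer).
Pressure head ψ = h − z = 477.87 − 397.00 = 80.87 m.

ψ ≈ 80.87 m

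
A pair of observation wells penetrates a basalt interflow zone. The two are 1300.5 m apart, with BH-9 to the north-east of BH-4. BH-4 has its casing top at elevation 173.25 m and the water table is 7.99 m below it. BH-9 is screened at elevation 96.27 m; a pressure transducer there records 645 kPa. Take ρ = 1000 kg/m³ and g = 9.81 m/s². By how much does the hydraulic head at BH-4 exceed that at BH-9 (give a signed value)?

Total head at BH-4: h = 173.25 − 7.99 = 165.26 m.
Pressure head at BH-9: ψ = P/(ρg) = 645×1000 / (1000 × 9.81) = 65.75 m.
Total head at BH-9: h = z + ψ = 96.27 + 65.75 = 162.02 m.
Head difference: h(BH-4) − h(BH-9) = 165.26 − 162.02 = 3.24 m.

Δh ≈ 3.24 m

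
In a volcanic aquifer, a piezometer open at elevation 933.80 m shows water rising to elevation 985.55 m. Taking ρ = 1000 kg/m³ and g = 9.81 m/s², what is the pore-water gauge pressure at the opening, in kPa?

Pressure head ψ = h − z = 985.55 − 933.80 = 51.75 m.
P = ρgψ = 1000 × 9.81 × 51.75 = 507668 Pa ≈ 508 kPa.

P ≈ 508 kPa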